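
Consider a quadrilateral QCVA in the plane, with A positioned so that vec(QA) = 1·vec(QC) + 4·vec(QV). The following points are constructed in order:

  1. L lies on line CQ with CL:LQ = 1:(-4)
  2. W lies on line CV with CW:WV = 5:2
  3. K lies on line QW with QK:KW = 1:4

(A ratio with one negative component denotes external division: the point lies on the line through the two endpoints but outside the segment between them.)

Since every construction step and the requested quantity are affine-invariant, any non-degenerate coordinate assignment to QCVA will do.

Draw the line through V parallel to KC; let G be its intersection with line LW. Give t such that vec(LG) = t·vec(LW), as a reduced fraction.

t = 79/55

Set Q = (0, 0), C = (1, 0), V = (0, 1), A = (1, 4); any affine frame gives the same invariant.
1. L lies on line CQ with CL:LQ = 1:(-4) ⇒ L = (4/3, 0)
2. W lies on line CV with CW:WV = 5:2 ⇒ W = (2/7, 5/7)
3. K lies on line QW with QK:KW = 1:4 ⇒ K = (2/35, 1/7)
through V parallel to KC: direction (33/35, -1/7); meets LW at G = (-6/35, 79/77)
G = L + t·(W−L) with t = 79/55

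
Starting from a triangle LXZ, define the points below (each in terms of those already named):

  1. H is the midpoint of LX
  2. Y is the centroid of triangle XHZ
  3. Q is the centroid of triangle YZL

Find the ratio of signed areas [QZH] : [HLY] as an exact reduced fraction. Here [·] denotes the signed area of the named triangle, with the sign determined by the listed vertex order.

[QZH]:[HLY] = 2/3

Assign L = (0, 0), X = (1, 0), Z = (0, 1) — the answer is frame-independent, so this choice is without loss of generality.
1. H is the midpoint of LX ⇒ H = (1/2, 0)
2. Y is the centroid of triangle XHZ ⇒ Y = (1/2, 1/3)
3. Q is the centroid of triangle YZL ⇒ Q = (1/6, 4/9)
2·[QZH] = -1/9, 2·[HLY] = -1/6
[QZH]:[HLY] = -1/9:-1/6 = 2/3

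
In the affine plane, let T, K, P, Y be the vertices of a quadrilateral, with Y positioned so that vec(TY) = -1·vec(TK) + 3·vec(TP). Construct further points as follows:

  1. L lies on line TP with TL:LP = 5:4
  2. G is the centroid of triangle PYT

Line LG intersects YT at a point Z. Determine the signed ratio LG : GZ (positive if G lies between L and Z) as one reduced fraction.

Assign T = (0, 0), K = (1, 0), P = (0, 1), Y = (-1, 3) — the answer is frame-independent, so this choice is without loss of generality.
1. L lies on line TP with TL:LP = 5:4 ⇒ L = (0, 5/9)
2. G is the centroid of triangle PYT ⇒ G = (-1/3, 4/3)
line LG meets YT at Z = (-5/6, 5/2)
G = L + t·(Z−L) with t = 2/5, so LG:GZ = 2/5:3/5

LG:GZ = 2/3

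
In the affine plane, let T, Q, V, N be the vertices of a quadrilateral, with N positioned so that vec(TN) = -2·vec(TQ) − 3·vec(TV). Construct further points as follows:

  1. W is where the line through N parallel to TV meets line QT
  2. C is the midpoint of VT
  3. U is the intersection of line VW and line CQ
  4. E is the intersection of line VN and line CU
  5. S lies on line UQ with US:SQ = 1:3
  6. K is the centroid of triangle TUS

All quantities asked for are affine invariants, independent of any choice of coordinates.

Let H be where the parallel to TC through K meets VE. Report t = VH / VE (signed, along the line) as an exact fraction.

Choose coordinates T = (0, 0), Q = (1, 0), V = (0, 1), N = (-2, -3).
1. W is where the line through N parallel to TV meets line QT ⇒ W = (-2, 0)
2. C is the midpoint of VT ⇒ C = (0, 1/2)
3. U is the intersection of line VW and line CQ ⇒ U = (-1/2, 3/4)
4. E is the intersection of line VN and line CU ⇒ E = (-1/5, 3/5)
5. S lies on line UQ with US:SQ = 1:3 ⇒ S = (-1/8, 9/16)
6. K is the centroid of triangle TUS ⇒ K = (-5/24, 7/16)
through K parallel to TC: direction (0, 1/2); meets VE at H = (-5/24, 7/12)
H = V + t·(E−V) with t = 25/24

t = 25/24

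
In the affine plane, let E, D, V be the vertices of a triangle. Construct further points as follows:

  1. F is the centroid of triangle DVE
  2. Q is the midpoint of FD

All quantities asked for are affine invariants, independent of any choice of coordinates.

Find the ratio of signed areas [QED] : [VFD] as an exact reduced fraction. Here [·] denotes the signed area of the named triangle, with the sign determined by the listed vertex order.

[QED]:[VFD] = 1/2

Set E = (0, 0), D = (1, 0), V = (0, 1); any affine frame gives the same invariant.
1. F is the centroid of triangle DVE ⇒ F = (1/3, 1/3)
2. Q is the midpoint of FD ⇒ Q = (2/3, 1/6)
2·[QED] = 1/6, 2·[VFD] = 1/3
[QED]:[VFD] = 1/6:1/3 = 1/2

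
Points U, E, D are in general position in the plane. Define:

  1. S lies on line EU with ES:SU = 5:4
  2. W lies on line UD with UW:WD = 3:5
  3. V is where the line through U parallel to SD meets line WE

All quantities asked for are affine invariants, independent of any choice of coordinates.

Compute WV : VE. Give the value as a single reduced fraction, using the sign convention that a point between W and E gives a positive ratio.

Assign U = (0, 0), E = (1, 0), D = (0, 1) — the answer is frame-independent, so this choice is without loss of generality.
1. S lies on line EU with ES:SU = 5:4 ⇒ S = (4/9, 0)
2. W lies on line UD with UW:WD = 3:5 ⇒ W = (0, 3/8)
3. V is where the line through U parallel to SD meets line WE ⇒ V = (-1/5, 9/20)
V = W + t·(E−W) with t = -1/5, so WV:VE = t:(1−t) = -1/5:6/5

WV:VE = -1/6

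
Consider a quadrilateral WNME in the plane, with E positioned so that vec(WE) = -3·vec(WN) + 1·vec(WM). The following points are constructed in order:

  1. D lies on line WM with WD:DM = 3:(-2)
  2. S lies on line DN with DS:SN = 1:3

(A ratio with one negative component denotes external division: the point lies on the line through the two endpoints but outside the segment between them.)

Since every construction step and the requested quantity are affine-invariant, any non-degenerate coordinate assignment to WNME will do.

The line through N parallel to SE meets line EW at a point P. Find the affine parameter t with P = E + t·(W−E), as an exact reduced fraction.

t = 33/28

Assign W = (0, 0), N = (1, 0), M = (0, 1), E = (-3, 1) — the answer is frame-independent, so this choice is without loss of generality.
1. D lies on line WM with WD:DM = 3:(-2) ⇒ D = (0, 3)
2. S lies on line DN with DS:SN = 1:3 ⇒ S = (1/4, 9/4)
through N parallel to SE: direction (-13/4, -5/4); meets EW at P = (15/28, -5/28)
P = E + t·(W−E) with t = 33/28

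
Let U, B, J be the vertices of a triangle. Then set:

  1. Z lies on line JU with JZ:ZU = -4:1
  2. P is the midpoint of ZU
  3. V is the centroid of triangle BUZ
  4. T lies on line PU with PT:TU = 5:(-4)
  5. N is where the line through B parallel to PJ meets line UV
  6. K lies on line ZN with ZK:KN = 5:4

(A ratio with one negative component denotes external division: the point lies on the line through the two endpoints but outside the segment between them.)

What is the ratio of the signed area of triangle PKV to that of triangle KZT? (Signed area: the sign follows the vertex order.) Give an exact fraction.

[PKV]:[KZT] = -7/45

Set U = (0, 0), B = (1, 0), J = (0, 1); any affine frame gives the same invariant.
1. Z lies on line JU with JZ:ZU = -4:1 ⇒ Z = (0, -1/3)
2. P is the midpoint of ZU ⇒ P = (0, -1/6)
3. V is the centroid of triangle BUZ ⇒ V = (1/3, -1/9)
4. T lies on line PU with PT:TU = 5:(-4) ⇒ T = (0, 2/3)
5. N is where the line through B parallel to PJ meets line UV ⇒ N = (1, -1/3)
6. K lies on line ZN with ZK:KN = 5:4 ⇒ K = (5/9, -1/3)
2·[PKV] = 7/81, 2·[KZT] = -5/9
[PKV]:[KZT] = 7/81:-5/9 = -7/45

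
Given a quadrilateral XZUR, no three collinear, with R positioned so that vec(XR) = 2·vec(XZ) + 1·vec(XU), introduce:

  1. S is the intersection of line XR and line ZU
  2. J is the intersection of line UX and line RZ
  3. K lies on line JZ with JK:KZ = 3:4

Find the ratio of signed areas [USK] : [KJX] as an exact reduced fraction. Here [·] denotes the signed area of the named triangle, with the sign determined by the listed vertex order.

Assign X = (0, 0), Z = (1, 0), U = (0, 1), R = (2, 1) — the answer is frame-independent, so this choice is without loss of generality.
1. S is the intersection of line XR and line ZU ⇒ S = (2/3, 1/3)
2. J is the intersection of line UX and line RZ ⇒ J = (0, -1)
3. K lies on line JZ with JK:KZ = 3:4 ⇒ K = (3/7, -4/7)
2·[USK] = -16/21, 2·[KJX] = -3/7
[USK]:[KJX] = -16/21:-3/7 = 16/9

[USK]:[KJX] = 16/9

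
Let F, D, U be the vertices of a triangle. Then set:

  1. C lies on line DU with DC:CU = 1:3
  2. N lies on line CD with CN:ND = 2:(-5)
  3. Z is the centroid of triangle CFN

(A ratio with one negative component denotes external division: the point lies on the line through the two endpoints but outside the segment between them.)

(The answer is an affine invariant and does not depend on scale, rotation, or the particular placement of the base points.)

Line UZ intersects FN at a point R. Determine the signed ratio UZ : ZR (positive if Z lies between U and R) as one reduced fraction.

UZ:ZR = -23/2

Assign F = (0, 0), D = (1, 0), U = (0, 1) — the answer is frame-independent, so this choice is without loss of generality.
1. C lies on line DU with DC:CU = 1:3 ⇒ C = (3/4, 1/4)
2. N lies on line CD with CN:ND = 2:(-5) ⇒ N = (7/12, 5/12)
3. Z is the centroid of triangle CFN ⇒ Z = (4/9, 2/9)
line UZ meets FN at R = (28/69, 20/69)
Z = U + t·(R−U) with t = 23/21, so UZ:ZR = 23/21:-2/21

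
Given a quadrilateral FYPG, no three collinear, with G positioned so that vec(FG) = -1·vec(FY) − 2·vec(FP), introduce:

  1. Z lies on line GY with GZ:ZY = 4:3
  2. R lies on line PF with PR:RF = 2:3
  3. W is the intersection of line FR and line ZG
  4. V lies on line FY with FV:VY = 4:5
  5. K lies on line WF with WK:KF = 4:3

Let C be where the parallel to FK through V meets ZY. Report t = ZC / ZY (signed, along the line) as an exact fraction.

Assign F = (0, 0), Y = (1, 0), P = (0, 1), G = (-1, -2) — the answer is frame-independent, so this choice is without loss of generality.
1. Z lies on line GY with GZ:ZY = 4:3 ⇒ Z = (1/7, -6/7)
2. R lies on line PF with PR:RF = 2:3 ⇒ R = (0, 3/5)
3. W is the intersection of line FR and line ZG ⇒ W = (0, -1)
4. V lies on line FY with FV:VY = 4:5 ⇒ V = (4/9, 0)
5. K lies on line WF with WK:KF = 4:3 ⇒ K = (0, -3/7)
through V parallel to FK: direction (0, -3/7); meets ZY at C = (4/9, -5/9)
C = Z + t·(Y−Z) with t = 19/54

t = 19/54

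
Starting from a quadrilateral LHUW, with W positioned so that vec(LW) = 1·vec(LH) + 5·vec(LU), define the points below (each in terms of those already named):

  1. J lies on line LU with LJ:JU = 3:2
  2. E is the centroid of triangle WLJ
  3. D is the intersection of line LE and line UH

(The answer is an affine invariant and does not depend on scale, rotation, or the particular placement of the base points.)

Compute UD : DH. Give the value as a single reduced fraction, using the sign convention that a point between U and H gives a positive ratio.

UD:DH = 5/28

Set L = (0, 0), H = (1, 0), U = (0, 1), W = (1, 5); any affine frame gives the same invariant.
1. J lies on line LU with LJ:JU = 3:2 ⇒ J = (0, 3/5)
2. E is the centroid of triangle WLJ ⇒ E = (1/3, 28/15)
3. D is the intersection of line LE and line UH ⇒ D = (5/33, 28/33)
D = U + t·(H−U) with t = 5/33, so UD:DH = t:(1−t) = 5/33:28/33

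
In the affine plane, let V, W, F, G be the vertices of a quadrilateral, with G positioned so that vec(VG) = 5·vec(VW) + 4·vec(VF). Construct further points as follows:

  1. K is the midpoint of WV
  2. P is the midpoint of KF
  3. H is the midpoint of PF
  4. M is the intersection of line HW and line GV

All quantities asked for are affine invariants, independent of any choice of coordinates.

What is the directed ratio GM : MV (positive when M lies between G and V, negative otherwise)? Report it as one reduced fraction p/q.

GM:MV = 26/3

Set V = (0, 0), W = (1, 0), F = (0, 1), G = (5, 4); any affine frame gives the same invariant.
1. K is the midpoint of WV ⇒ K = (1/2, 0)
2. P is the midpoint of KF ⇒ P = (1/4, 1/2)
3. H is the midpoint of PF ⇒ H = (1/8, 3/4)
4. M is the intersection of line HW and line GV ⇒ M = (15/29, 12/29)
M = G + t·(V−G) with t = 26/29, so GM:MV = t:(1−t) = 26/29:3/29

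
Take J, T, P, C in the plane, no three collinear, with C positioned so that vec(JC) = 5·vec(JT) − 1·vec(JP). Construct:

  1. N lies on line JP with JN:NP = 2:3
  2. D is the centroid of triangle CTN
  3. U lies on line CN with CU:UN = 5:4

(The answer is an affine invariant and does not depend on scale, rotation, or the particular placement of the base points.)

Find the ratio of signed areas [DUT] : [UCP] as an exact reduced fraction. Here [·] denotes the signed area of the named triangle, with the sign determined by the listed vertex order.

Set J = (0, 0), T = (1, 0), P = (0, 1), C = (5, -1); any affine frame gives the same invariant.
1. N lies on line JP with JN:NP = 2:3 ⇒ N = (0, 2/5)
2. D is the centroid of triangle CTN ⇒ D = (2, -1/5)
3. U lies on line CN with CU:UN = 5:4 ⇒ U = (20/9, -2/9)
2·[DUT] = 1/45, 2·[UCP] = 5/3
[DUT]:[UCP] = 1/45:5/3 = 1/75

[DUT]:[UCP] = 1/75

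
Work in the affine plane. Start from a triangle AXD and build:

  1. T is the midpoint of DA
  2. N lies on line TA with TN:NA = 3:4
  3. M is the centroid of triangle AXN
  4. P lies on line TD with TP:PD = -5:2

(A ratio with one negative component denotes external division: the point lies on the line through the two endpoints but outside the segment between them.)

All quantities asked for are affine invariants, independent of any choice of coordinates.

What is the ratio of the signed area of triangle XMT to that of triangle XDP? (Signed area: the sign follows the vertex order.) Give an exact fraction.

Work in coordinates with A = (0, 0), X = (1, 0), D = (0, 1).
1. T is the midpoint of DA ⇒ T = (0, 1/2)
2. N lies on line TA with TN:NA = 3:4 ⇒ N = (0, 2/7)
3. M is the centroid of triangle AXN ⇒ M = (1/3, 2/21)
4. P lies on line TD with TP:PD = -5:2 ⇒ P = (0, 4/3)
2·[XMT] = -5/21, 2·[XDP] = -1/3
[XMT]:[XDP] = -5/21:-1/3 = 5/7

[XMT]:[XDP] = 5/7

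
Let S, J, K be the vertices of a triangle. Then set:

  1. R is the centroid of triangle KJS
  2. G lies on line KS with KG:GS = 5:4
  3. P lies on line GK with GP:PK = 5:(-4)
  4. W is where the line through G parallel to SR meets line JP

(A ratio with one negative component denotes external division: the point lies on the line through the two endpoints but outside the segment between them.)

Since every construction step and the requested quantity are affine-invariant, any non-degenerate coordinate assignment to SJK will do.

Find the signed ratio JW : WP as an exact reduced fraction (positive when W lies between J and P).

Choose coordinates S = (0, 0), J = (1, 0), K = (0, 1).
1. R is the centroid of triangle KJS ⇒ R = (1/3, 1/3)
2. G lies on line KS with KG:GS = 5:4 ⇒ G = (0, 4/9)
3. P lies on line GK with GP:PK = 5:(-4) ⇒ P = (0, 29/9)
4. W is where the line through G parallel to SR meets line JP ⇒ W = (25/38, 377/342)
W = J + t·(P−J) with t = 13/38, so JW:WP = t:(1−t) = 13/38:25/38

JW:WP = 13/25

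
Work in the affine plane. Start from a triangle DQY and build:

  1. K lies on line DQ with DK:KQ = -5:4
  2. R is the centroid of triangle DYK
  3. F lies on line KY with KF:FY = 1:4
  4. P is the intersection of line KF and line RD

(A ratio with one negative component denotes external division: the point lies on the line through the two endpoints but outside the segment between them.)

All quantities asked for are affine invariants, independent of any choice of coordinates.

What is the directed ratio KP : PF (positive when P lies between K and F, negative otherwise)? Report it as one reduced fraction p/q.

KP:PF = -5/3

Assign D = (0, 0), Q = (1, 0), Y = (0, 1) — the answer is frame-independent, so this choice is without loss of generality.
1. K lies on line DQ with DK:KQ = -5:4 ⇒ K = (5, 0)
2. R is the centroid of triangle DYK ⇒ R = (5/3, 1/3)
3. F lies on line KY with KF:FY = 1:4 ⇒ F = (4, 1/5)
4. P is the intersection of line KF and line RD ⇒ P = (5/2, 1/2)
P = K + t·(F−K) with t = 5/2, so KP:PF = t:(1−t) = 5/2:-3/2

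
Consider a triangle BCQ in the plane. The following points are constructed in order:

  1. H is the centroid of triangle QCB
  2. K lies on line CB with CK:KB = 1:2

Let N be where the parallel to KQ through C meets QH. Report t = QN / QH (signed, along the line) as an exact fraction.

t = -3

Work in coordinates with B = (0, 0), C = (1, 0), Q = (0, 1).
1. H is the centroid of triangle QCB ⇒ H = (1/3, 1/3)
2. K lies on line CB with CK:KB = 1:2 ⇒ K = (2/3, 0)
through C parallel to KQ: direction (-2/3, 1); meets QH at N = (-1, 3)
N = Q + t·(H−Q) with t = -3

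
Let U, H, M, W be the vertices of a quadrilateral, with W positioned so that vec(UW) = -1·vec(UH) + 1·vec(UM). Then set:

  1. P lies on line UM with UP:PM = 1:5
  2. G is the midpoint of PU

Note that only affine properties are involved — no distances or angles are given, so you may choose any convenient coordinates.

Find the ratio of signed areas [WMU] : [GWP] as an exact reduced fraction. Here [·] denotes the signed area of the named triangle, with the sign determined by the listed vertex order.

Assign U = (0, 0), H = (1, 0), M = (0, 1), W = (-1, 1) — the answer is frame-independent, so this choice is without loss of generality.
1. P lies on line UM with UP:PM = 1:5 ⇒ P = (0, 1/6)
2. G is the midpoint of PU ⇒ G = (0, 1/12)
2·[WMU] = -1, 2·[GWP] = -1/12
[WMU]:[GWP] = -1:-1/12 = 12

[WMU]:[GWP] = 12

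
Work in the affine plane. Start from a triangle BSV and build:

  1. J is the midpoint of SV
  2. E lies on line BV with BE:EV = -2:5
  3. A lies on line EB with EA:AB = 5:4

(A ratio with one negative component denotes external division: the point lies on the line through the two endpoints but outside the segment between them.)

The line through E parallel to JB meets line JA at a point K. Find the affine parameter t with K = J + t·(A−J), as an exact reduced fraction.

Choose coordinates B = (0, 0), S = (1, 0), V = (0, 1).
1. J is the midpoint of SV ⇒ J = (1/2, 1/2)
2. E lies on line BV with BE:EV = -2:5 ⇒ E = (0, -2/3)
3. A lies on line EB with EA:AB = 5:4 ⇒ A = (0, -8/27)
through E parallel to JB: direction (-1/2, -1/2); meets JA at K = (-5/8, -31/24)
K = J + t·(A−J) with t = 9/4

t = 9/4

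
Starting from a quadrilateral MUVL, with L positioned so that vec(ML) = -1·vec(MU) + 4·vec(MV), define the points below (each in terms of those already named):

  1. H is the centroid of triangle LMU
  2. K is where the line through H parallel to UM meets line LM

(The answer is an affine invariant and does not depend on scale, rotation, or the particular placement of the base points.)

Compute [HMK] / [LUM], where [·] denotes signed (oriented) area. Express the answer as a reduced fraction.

[HMK]:[LUM] = 1/9

Assign M = (0, 0), U = (1, 0), V = (0, 1), L = (-1, 4) — the answer is frame-independent, so this choice is without loss of generality.
1. H is the centroid of triangle LMU ⇒ H = (0, 4/3)
2. K is where the line through H parallel to UM meets line LM ⇒ K = (-1/3, 4/3)
2·[HMK] = -4/9, 2·[LUM] = -4
[HMK]:[LUM] = -4/9:-4 = 1/9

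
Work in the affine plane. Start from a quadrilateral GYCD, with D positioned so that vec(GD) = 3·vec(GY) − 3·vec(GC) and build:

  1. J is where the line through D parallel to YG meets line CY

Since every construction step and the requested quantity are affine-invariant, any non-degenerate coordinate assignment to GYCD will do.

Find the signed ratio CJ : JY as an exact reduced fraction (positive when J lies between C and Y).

Assign G = (0, 0), Y = (1, 0), C = (0, 1), D = (3, -3) — the answer is frame-independent, so this choice is without loss of generality.
1. J is where the line through D parallel to YG meets line CY ⇒ J = (4, -3)
J = C + t·(Y−C) with t = 4, so CJ:JY = t:(1−t) = 4:-3

CJ:JY = -4/3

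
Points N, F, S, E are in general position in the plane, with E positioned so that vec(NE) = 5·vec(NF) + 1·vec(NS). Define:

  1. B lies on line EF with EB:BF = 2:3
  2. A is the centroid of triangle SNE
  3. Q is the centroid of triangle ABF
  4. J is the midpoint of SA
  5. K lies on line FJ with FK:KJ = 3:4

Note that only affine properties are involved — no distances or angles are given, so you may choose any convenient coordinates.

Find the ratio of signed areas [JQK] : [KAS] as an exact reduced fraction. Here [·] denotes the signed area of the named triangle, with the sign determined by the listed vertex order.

Work in coordinates with N = (0, 0), F = (1, 0), S = (0, 1), E = (5, 1).
1. B lies on line EF with EB:BF = 2:3 ⇒ B = (17/5, 3/5)
2. A is the centroid of triangle SNE ⇒ A = (5/3, 2/3)
3. Q is the centroid of triangle ABF ⇒ Q = (91/45, 19/45)
4. J is the midpoint of SA ⇒ J = (5/6, 5/6)
5. K lies on line FJ with FK:KJ = 3:4 ⇒ K = (13/14, 5/14)
2·[JQK] = -166/315, 2·[KAS] = 16/21
[JQK]:[KAS] = -166/315:16/21 = -83/120

[JQK]:[KAS] = -83/120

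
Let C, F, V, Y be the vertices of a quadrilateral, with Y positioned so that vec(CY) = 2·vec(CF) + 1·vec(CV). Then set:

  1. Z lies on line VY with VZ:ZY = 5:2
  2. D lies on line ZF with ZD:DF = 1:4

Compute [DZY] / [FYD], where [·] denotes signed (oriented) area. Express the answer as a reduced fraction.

Work in coordinates with C = (0, 0), F = (1, 0), V = (0, 1), Y = (2, 1).
1. Z lies on line VY with VZ:ZY = 5:2 ⇒ Z = (10/7, 1)
2. D lies on line ZF with ZD:DF = 1:4 ⇒ D = (47/35, 4/5)
2·[DZY] = -4/35, 2·[FYD] = 16/35
[DZY]:[FYD] = -4/35:16/35 = -1/4

[DZY]:[FYD] = -1/4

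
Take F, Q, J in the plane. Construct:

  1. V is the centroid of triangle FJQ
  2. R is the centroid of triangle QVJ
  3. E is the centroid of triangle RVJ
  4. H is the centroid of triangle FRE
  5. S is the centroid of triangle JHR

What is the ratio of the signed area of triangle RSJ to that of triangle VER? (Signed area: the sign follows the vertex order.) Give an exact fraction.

Assign F = (0, 0), Q = (1, 0), J = (0, 1) — the answer is frame-independent, so this choice is without loss of generality.
1. V is the centroid of triangle FJQ ⇒ V = (1/3, 1/3)
2. R is the centroid of triangle QVJ ⇒ R = (4/9, 4/9)
3. E is the centroid of triangle RVJ ⇒ E = (7/27, 16/27)
4. H is the centroid of triangle FRE ⇒ H = (19/81, 28/81)
5. S is the centroid of triangle JHR ⇒ S = (55/243, 145/243)
2·[RSJ] = -13/243, 2·[VER] = -1/27
[RSJ]:[VER] = -13/243:-1/27 = 13/9

[RSJ]:[VER] = 13/9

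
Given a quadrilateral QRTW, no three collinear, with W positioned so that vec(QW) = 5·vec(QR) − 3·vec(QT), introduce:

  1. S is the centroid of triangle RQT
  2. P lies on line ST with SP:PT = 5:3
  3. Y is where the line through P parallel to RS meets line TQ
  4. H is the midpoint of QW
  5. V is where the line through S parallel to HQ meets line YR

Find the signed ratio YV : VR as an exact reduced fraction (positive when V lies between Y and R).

Assign Q = (0, 0), R = (1, 0), T = (0, 1), W = (5, -3) — the answer is frame-independent, so this choice is without loss of generality.
1. S is the centroid of triangle RQT ⇒ S = (1/3, 1/3)
2. P lies on line ST with SP:PT = 5:3 ⇒ P = (1/8, 3/4)
3. Y is where the line through P parallel to RS meets line TQ ⇒ Y = (0, 13/16)
4. H is the midpoint of QW ⇒ H = (5/2, -3/2)
5. V is where the line through S parallel to HQ meets line YR ⇒ V = (67/51, -13/51)
V = Y + t·(R−Y) with t = 67/51, so YV:VR = t:(1−t) = 67/51:-16/51

YV:VR = -67/16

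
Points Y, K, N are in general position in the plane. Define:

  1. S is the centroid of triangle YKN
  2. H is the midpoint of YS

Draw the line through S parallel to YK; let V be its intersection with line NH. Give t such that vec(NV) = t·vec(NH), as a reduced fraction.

Work in coordinates with Y = (0, 0), K = (1, 0), N = (0, 1).
1. S is the centroid of triangle YKN ⇒ S = (1/3, 1/3)
2. H is the midpoint of YS ⇒ H = (1/6, 1/6)
through S parallel to YK: direction (1, 0); meets NH at V = (2/15, 1/3)
V = N + t·(H−N) with t = 4/5

t = 4/5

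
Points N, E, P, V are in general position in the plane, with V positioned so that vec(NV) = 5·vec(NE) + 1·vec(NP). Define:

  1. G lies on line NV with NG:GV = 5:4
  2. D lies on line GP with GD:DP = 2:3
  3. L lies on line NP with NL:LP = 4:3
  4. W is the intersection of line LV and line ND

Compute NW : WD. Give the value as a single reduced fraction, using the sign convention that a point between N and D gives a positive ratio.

Work in coordinates with N = (0, 0), E = (1, 0), P = (0, 1), V = (5, 1).
1. G lies on line NV with NG:GV = 5:4 ⇒ G = (25/9, 5/9)
2. D lies on line GP with GD:DP = 2:3 ⇒ D = (5/3, 11/15)
3. L lies on line NP with NL:LP = 4:3 ⇒ L = (0, 4/7)
4. W is the intersection of line LV and line ND ⇒ W = (50/31, 22/31)
W = N + t·(D−N) with t = 30/31, so NW:WD = t:(1−t) = 30/31:1/31

NW:WD = 30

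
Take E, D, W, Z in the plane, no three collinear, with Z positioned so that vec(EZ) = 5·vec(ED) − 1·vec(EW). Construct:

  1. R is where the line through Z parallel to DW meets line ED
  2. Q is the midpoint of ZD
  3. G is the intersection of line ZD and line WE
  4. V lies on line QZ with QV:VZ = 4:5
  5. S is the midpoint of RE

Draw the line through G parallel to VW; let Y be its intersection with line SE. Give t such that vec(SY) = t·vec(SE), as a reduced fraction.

Work in coordinates with E = (0, 0), D = (1, 0), W = (0, 1), Z = (5, -1).
1. R is where the line through Z parallel to DW meets line ED ⇒ R = (4, 0)
2. Q is the midpoint of ZD ⇒ Q = (3, -1/2)
3. G is the intersection of line ZD and line WE ⇒ G = (0, 1/4)
4. V lies on line QZ with QV:VZ = 4:5 ⇒ V = (35/9, -13/18)
5. S is the midpoint of RE ⇒ S = (2, 0)
through G parallel to VW: direction (-35/9, 31/18); meets SE at Y = (35/62, 0)
Y = S + t·(E−S) with t = 89/124

t = 89/124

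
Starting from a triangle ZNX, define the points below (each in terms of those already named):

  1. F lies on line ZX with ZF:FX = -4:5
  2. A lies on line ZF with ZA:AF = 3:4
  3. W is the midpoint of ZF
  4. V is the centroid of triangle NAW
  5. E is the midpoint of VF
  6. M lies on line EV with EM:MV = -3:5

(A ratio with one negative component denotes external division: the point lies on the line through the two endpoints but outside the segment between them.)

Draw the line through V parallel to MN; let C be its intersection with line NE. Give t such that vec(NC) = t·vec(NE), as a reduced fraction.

Work in coordinates with Z = (0, 0), N = (1, 0), X = (0, 1).
1. F lies on line ZX with ZF:FX = -4:5 ⇒ F = (0, -4)
2. A lies on line ZF with ZA:AF = 3:4 ⇒ A = (0, -12/7)
3. W is the midpoint of ZF ⇒ W = (0, -2)
4. V is the centroid of triangle NAW ⇒ V = (1/3, -26/21)
5. E is the midpoint of VF ⇒ E = (1/6, -55/21)
6. M lies on line EV with EM:MV = -3:5 ⇒ M = (-1/12, -197/42)
through V parallel to MN: direction (13/12, 197/42); meets NE at C = (-7/18, -275/63)
C = N + t·(E−N) with t = 5/3

t = 5/3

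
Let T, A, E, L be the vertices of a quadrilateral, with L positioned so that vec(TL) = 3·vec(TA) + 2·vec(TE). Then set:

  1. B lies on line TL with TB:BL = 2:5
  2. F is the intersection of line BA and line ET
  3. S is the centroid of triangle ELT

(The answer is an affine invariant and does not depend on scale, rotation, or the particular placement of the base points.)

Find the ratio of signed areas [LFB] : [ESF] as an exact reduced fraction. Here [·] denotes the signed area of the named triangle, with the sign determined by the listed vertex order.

[LFB]:[ESF] = 20/7

Assign T = (0, 0), A = (1, 0), E = (0, 1), L = (3, 2) — the answer is frame-independent, so this choice is without loss of generality.
1. B lies on line TL with TB:BL = 2:5 ⇒ B = (6/7, 4/7)
2. F is the intersection of line BA and line ET ⇒ F = (0, 4)
3. S is the centroid of triangle ELT ⇒ S = (1, 1)
2·[LFB] = 60/7, 2·[ESF] = 3
[LFB]:[ESF] = 60/7:3 = 20/7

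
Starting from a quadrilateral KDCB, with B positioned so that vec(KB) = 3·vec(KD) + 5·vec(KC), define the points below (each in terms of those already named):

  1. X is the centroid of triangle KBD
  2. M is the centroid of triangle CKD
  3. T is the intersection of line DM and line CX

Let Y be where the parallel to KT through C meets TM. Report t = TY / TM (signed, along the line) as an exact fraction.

Work in coordinates with K = (0, 0), D = (1, 0), C = (0, 1), B = (3, 5).
1. X is the centroid of triangle KBD ⇒ X = (4/3, 5/3)
2. M is the centroid of triangle CKD ⇒ M = (1/3, 1/3)
3. T is the intersection of line DM and line CX ⇒ T = (-1/2, 3/4)
through C parallel to KT: direction (-1/2, 3/4); meets TM at Y = (1/2, 1/4)
Y = T + t·(M−T) with t = 6/5

t = 6/5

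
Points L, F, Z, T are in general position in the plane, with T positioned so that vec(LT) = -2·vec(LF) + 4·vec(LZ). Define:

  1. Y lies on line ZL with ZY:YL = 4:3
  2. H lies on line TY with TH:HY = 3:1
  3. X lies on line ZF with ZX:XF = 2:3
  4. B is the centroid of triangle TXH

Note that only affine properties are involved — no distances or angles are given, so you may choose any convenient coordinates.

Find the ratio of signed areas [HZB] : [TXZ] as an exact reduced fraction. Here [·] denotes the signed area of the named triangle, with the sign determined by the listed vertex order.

[HZB]:[TXZ] = -55/84

Set L = (0, 0), F = (1, 0), Z = (0, 1), T = (-2, 4); any affine frame gives the same invariant.
1. Y lies on line ZL with ZY:YL = 4:3 ⇒ Y = (0, 3/7)
2. H lies on line TY with TH:HY = 3:1 ⇒ H = (-1/2, 37/28)
3. X lies on line ZF with ZX:XF = 2:3 ⇒ X = (2/5, 3/5)
4. B is the centroid of triangle TXH ⇒ B = (-7/10, 829/420)
2·[HZB] = 11/42, 2·[TXZ] = -2/5
[HZB]:[TXZ] = 11/42:-2/5 = -55/84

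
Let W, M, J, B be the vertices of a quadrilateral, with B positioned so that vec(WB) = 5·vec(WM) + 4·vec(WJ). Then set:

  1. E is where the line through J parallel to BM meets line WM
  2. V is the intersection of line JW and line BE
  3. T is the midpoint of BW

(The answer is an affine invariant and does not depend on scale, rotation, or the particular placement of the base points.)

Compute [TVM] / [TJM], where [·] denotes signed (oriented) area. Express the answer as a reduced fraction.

[TVM]:[TJM] = 6/7

Assign W = (0, 0), M = (1, 0), J = (0, 1), B = (5, 4) — the answer is frame-independent, so this choice is without loss of generality.
1. E is where the line through J parallel to BM meets line WM ⇒ E = (-1, 0)
2. V is the intersection of line JW and line BE ⇒ V = (0, 2/3)
3. T is the midpoint of BW ⇒ T = (5/2, 2)
2·[TVM] = 3, 2·[TJM] = 7/2
[TVM]:[TJM] = 3:7/2 = 6/7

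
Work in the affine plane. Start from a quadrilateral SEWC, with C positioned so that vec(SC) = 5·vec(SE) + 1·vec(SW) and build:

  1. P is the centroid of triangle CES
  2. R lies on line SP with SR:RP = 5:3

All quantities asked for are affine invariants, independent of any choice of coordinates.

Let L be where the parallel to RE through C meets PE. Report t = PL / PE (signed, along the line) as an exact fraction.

t = -11/3

Work in coordinates with S = (0, 0), E = (1, 0), W = (0, 1), C = (5, 1).
1. P is the centroid of triangle CES ⇒ P = (2, 1/3)
2. R lies on line SP with SR:RP = 5:3 ⇒ R = (5/4, 5/24)
through C parallel to RE: direction (-1/4, -5/24); meets PE at L = (17/3, 14/9)
L = P + t·(E−P) with t = -11/3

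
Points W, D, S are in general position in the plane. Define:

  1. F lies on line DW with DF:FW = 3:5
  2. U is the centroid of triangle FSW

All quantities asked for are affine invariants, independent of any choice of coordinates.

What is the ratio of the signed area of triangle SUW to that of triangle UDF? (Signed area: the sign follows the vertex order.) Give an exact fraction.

[SUW]:[UDF] = 5/3

Assign W = (0, 0), D = (1, 0), S = (0, 1) — the answer is frame-independent, so this choice is without loss of generality.
1. F lies on line DW with DF:FW = 3:5 ⇒ F = (5/8, 0)
2. U is the centroid of triangle FSW ⇒ U = (5/24, 1/3)
2·[SUW] = -5/24, 2·[UDF] = -1/8
[SUW]:[UDF] = -5/24:-1/8 = 5/3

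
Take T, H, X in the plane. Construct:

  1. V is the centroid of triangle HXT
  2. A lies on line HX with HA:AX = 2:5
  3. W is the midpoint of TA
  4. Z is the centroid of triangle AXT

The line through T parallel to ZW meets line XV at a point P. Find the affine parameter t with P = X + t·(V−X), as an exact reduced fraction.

Work in coordinates with T = (0, 0), H = (1, 0), X = (0, 1).
1. V is the centroid of triangle HXT ⇒ V = (1/3, 1/3)
2. A lies on line HX with HA:AX = 2:5 ⇒ A = (5/7, 2/7)
3. W is the midpoint of TA ⇒ W = (5/14, 1/7)
4. Z is the centroid of triangle AXT ⇒ Z = (5/21, 3/7)
through T parallel to ZW: direction (5/42, -2/7); meets XV at P = (-5/2, 6)
P = X + t·(V−X) with t = -15/2

t = -15/2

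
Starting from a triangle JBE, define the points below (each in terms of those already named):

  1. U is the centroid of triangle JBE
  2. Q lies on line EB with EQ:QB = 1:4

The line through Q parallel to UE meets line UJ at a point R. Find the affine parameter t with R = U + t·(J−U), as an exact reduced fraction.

Choose coordinates J = (0, 0), B = (1, 0), E = (0, 1).
1. U is the centroid of triangle JBE ⇒ U = (1/3, 1/3)
2. Q lies on line EB with EQ:QB = 1:4 ⇒ Q = (1/5, 4/5)
through Q parallel to UE: direction (-1/3, 2/3); meets UJ at R = (2/5, 2/5)
R = U + t·(J−U) with t = -1/5

t = -1/5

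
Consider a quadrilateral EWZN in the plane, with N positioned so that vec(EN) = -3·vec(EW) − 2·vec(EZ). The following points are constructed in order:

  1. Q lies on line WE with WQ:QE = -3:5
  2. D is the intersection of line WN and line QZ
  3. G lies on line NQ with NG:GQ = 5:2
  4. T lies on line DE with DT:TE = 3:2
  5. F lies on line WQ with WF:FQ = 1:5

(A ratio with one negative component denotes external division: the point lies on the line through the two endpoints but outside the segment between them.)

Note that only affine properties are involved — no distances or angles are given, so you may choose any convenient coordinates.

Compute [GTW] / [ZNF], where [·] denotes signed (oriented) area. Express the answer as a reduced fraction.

Assign E = (0, 0), W = (1, 0), Z = (0, 1), N = (-3, -2) — the answer is frame-independent, so this choice is without loss of generality.
1. Q lies on line WE with WQ:QE = -3:5 ⇒ Q = (5/2, 0)
2. D is the intersection of line WN and line QZ ⇒ D = (5/3, 1/3)
3. G lies on line NQ with NG:GQ = 5:2 ⇒ G = (13/14, -4/7)
4. T lies on line DE with DT:TE = 3:2 ⇒ T = (2/3, 2/15)
5. F lies on line WQ with WF:FQ = 1:5 ⇒ F = (5/4, 0)
2·[GTW] = -1/5, 2·[ZNF] = 27/4
[GTW]:[ZNF] = -1/5:27/4 = -4/135

[GTW]:[ZNF] = -4/135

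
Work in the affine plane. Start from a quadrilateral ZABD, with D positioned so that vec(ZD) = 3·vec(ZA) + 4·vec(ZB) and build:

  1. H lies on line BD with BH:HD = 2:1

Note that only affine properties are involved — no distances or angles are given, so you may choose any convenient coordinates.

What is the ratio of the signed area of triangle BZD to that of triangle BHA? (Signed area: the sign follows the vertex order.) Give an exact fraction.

[BZD]:[BHA] = -3/4

Work in coordinates with Z = (0, 0), A = (1, 0), B = (0, 1), D = (3, 4).
1. H lies on line BD with BH:HD = 2:1 ⇒ H = (2, 3)
2·[BZD] = 3, 2·[BHA] = -4
[BZD]:[BHA] = 3:-4 = -3/4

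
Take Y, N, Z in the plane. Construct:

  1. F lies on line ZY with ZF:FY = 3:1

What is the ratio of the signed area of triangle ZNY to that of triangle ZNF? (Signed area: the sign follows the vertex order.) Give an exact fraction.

[ZNY]:[ZNF] = 4/3

Choose coordinates Y = (0, 0), N = (1, 0), Z = (0, 1).
1. F lies on line ZY with ZF:FY = 3:1 ⇒ F = (0, 1/4)
2·[ZNY] = -1, 2·[ZNF] = -3/4
[ZNY]:[ZNF] = -1:-3/4 = 4/3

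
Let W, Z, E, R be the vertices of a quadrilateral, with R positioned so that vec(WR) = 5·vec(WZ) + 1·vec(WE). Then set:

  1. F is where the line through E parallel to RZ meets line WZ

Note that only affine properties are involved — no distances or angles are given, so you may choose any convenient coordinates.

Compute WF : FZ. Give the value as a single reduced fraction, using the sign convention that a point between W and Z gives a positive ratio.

Choose coordinates W = (0, 0), Z = (1, 0), E = (0, 1), R = (5, 1).
1. F is where the line through E parallel to RZ meets line WZ ⇒ F = (-4, 0)
F = W + t·(Z−W) with t = -4, so WF:FZ = t:(1−t) = -4:5

WF:FZ = -4/5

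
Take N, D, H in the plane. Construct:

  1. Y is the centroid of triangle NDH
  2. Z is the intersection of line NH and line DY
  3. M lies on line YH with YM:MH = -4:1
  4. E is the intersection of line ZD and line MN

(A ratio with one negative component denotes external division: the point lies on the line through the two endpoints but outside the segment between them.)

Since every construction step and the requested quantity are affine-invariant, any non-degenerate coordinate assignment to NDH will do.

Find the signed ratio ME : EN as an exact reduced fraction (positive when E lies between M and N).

Choose coordinates N = (0, 0), D = (1, 0), H = (0, 1).
1. Y is the centroid of triangle NDH ⇒ Y = (1/3, 1/3)
2. Z is the intersection of line NH and line DY ⇒ Z = (0, 1/2)
3. M lies on line YH with YM:MH = -4:1 ⇒ M = (-1/9, 11/9)
4. E is the intersection of line ZD and line MN ⇒ E = (-1/21, 11/21)
E = M + t·(N−M) with t = 4/7, so ME:EN = t:(1−t) = 4/7:3/7

ME:EN = 4/3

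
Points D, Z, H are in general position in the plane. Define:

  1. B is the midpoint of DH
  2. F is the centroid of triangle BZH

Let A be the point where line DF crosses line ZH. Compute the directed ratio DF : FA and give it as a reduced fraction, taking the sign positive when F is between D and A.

Set D = (0, 0), Z = (1, 0), H = (0, 1); any affine frame gives the same invariant.
1. B is the midpoint of DH ⇒ B = (0, 1/2)
2. F is the centroid of triangle BZH ⇒ F = (1/3, 1/2)
line DF meets ZH at A = (2/5, 3/5)
F = D + t·(A−D) with t = 5/6, so DF:FA = 5/6:1/6

DF:FA = 5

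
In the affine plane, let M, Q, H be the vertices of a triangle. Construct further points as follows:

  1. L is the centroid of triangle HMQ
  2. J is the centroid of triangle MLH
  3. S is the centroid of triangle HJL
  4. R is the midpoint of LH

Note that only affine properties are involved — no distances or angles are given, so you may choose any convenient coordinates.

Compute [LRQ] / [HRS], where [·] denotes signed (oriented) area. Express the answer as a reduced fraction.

[LRQ]:[HRS] = 9

Choose coordinates M = (0, 0), Q = (1, 0), H = (0, 1).
1. L is the centroid of triangle HMQ ⇒ L = (1/3, 1/3)
2. J is the centroid of triangle MLH ⇒ J = (1/9, 4/9)
3. S is the centroid of triangle HJL ⇒ S = (4/27, 16/27)
4. R is the midpoint of LH ⇒ R = (1/6, 2/3)
2·[LRQ] = -1/6, 2·[HRS] = -1/54
[LRQ]:[HRS] = -1/6:-1/54 = 9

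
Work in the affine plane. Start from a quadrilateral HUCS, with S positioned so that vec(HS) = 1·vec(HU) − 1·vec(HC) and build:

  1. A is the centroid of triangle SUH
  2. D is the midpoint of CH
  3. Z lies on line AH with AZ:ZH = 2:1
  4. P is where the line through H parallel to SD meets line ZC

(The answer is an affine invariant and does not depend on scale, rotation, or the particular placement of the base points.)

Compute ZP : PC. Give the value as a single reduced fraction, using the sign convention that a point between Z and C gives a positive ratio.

Assign H = (0, 0), U = (1, 0), C = (0, 1), S = (1, -1) — the answer is frame-independent, so this choice is without loss of generality.
1. A is the centroid of triangle SUH ⇒ A = (2/3, -1/3)
2. D is the midpoint of CH ⇒ D = (0, 1/2)
3. Z lies on line AH with AZ:ZH = 2:1 ⇒ Z = (2/9, -1/9)
4. P is where the line through H parallel to SD meets line ZC ⇒ P = (2/7, -3/7)
P = Z + t·(C−Z) with t = -2/7, so ZP:PC = t:(1−t) = -2/7:9/7

ZP:PC = -2/9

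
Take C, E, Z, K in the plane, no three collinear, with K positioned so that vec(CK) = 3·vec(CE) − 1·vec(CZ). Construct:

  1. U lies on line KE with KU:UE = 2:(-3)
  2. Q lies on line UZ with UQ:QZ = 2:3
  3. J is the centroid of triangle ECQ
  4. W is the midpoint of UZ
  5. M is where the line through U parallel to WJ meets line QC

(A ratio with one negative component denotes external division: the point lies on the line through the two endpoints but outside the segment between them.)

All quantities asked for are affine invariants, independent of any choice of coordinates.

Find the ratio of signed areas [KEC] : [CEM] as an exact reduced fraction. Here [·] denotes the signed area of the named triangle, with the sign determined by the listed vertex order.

Work in coordinates with C = (0, 0), E = (1, 0), Z = (0, 1), K = (3, -1).
1. U lies on line KE with KU:UE = 2:(-3) ⇒ U = (7, -3)
2. Q lies on line UZ with UQ:QZ = 2:3 ⇒ Q = (21/5, -7/5)
3. J is the centroid of triangle ECQ ⇒ J = (26/15, -7/15)
4. W is the midpoint of UZ ⇒ W = (7/2, -1)
5. M is where the line through U parallel to WJ meets line QC ⇒ M = (141/5, -47/5)
2·[KEC] = 1, 2·[CEM] = -47/5
[KEC]:[CEM] = 1:-47/5 = -5/47

[KEC]:[CEM] = -5/47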